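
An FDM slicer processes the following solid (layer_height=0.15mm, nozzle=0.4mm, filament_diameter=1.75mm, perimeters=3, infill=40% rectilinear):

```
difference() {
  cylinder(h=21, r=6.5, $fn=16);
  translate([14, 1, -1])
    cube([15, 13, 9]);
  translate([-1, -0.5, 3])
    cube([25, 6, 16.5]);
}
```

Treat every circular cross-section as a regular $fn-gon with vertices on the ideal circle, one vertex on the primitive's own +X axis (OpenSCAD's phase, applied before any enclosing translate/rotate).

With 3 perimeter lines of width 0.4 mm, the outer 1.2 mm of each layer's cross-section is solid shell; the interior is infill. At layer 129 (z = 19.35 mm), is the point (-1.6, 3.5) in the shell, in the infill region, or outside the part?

At z = 19.35 mm: the r=6.5 cylinder contributes a regular 16-gon of circumradius 6.5; the cube at (14, 1) does not reach this height (z outside [-1, 8]); the 25×6 cube at (-1, -0.5) contributes its full rectangle; Taking the first minus the rest: starting from the r=6.5 cylinder, the 25×6 cube at (-1, -0.5) partially overlaps it — only the 39.50 mm² overlap (of its 150.00 mm²) is removed, clipping the outline — 1 connected region. Overall, the cross-section is a single solid region. The nearest boundary edge runs (-1.00, 5.50)→(-1.00, -0.50); distance from the point to it = 0.60 mm. The point is inside the cross-section, 0.60 mm from the nearest boundary — within the 1.2 mm shell band (3 × 0.4).

shell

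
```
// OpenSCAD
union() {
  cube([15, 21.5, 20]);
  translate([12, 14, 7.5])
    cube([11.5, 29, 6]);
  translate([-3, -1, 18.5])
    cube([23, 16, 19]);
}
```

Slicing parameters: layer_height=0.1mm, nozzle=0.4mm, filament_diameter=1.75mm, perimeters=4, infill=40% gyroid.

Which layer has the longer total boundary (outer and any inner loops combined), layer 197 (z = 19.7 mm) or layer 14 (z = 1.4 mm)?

Layer 197 (z = 19.7): the cube (footprint 15×21.5) is included at this height (perimeter 73.00 mm); the cube at (12, 14) does not reach this height (z outside [7.5, 13.5]); the cube at (-3, -1) (footprint 23×16) is included at this height (perimeter 78.00 mm); Taking the union: the regions partially overlap (shared area 225.00 mm²), so the edge portions inside another operand are dropped and the merged outline is re-measured after clipping — boundary = 91.00 mm. So its perimeter = 91.00 mm. Layer 14 (z = 1.4): the 15×21.5 cube contributes its full rectangle (perimeter 73.00 mm); the cube at (12, 14) is absent (z outside [7.5, 13.5]); the cube at (-3, -1) is absent (z outside [18.5, 37.5]); Taking the union: only the 15×21.5 cube is present, so the union is just that shape — boundary = 73.00 mm. So its perimeter = 73.00 mm. Layer 197 is larger (91.00 vs 73.00 mm).

layer 197 (z = 19.7 mm)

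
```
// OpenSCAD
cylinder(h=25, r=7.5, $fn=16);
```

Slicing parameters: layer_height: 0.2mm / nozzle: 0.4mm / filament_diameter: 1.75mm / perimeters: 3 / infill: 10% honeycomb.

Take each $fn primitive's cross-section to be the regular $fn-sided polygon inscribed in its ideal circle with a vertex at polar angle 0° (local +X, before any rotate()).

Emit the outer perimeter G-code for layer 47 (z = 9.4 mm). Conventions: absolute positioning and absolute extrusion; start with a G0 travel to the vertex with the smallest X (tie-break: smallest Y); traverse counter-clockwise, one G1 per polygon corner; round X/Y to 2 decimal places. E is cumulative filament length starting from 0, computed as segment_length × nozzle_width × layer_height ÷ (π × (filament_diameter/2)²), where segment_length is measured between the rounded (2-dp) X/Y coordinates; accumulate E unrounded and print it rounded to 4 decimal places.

G0 X-7.50 Y0.00 Z9.40
G1 X-6.93 Y-2.87 E0.0973
G1 X-5.30 Y-5.30 E0.1946
G1 X-2.87 Y-6.93 E0.2920
G1 X0.00 Y-7.50 E0.3893
G1 X2.87 Y-6.93 E0.4866
G1 X5.30 Y-5.30 E0.5839
G1 X6.93 Y-2.87 E0.6812
G1 X7.50 Y0.00 E0.7786
G1 X6.93 Y2.87 E0.8759
G1 X5.30 Y5.30 E0.9732
G1 X2.87 Y6.93 E1.0705
G1 X0.00 Y7.50 E1.1679
G1 X-2.87 Y6.93 E1.2652
G1 X-5.30 Y5.30 E1.3625
G1 X-6.93 Y2.87 E1.4598
G1 X-7.50 Y0.00 E1.5571

At z = 9.4 mm: the r=7.5 cylinder contributes a regular 16-gon of circumradius 7.5. The outline is a single polygon with 16 vertices. Extrusion per mm of travel: 0.4 × 0.2 / (π × 0.875²) = 0.033260. Accumulating E over each segment gives final E = 1.5571.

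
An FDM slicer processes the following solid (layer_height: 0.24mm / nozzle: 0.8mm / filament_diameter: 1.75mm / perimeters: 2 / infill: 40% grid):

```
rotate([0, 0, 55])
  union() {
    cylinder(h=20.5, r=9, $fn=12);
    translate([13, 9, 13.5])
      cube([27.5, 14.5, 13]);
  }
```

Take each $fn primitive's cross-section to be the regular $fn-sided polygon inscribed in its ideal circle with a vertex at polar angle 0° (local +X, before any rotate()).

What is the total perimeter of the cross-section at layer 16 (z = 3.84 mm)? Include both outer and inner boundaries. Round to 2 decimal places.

At z = 3.84 mm: the r=9 cylinder contributes a regular 12-gon of circumradius 9 (perimeter = 2·12·9.000·sin(180°/12) = 55.90 mm); the cube at (13, 9) does not reach this height (z outside [13.5, 26.5]); Taking the union: only the r=9 cylinder is present, so the union is just that shape — boundary = 55.90 mm; (whole slice rotated 55° about Z — lengths, areas and connectivity unchanged). Overall, the cross-section is a single solid region. Total boundary length (outer) = 55.90 mm.

55.90 mm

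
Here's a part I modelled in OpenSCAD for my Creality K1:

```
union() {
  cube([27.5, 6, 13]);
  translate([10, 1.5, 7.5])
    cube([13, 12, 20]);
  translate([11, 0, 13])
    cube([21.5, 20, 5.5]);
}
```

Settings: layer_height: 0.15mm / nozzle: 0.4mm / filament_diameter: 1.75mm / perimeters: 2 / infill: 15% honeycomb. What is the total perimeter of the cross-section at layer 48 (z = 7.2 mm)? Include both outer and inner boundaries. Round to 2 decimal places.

67.00 mm

At z = 7.2 mm: the cube (footprint 27.5×6) is included at this height (perimeter 67.00 mm); the cube at (10, 1.5) does not reach this height (z outside [7.5, 27.5]); the cube at (11, 0) is absent (z outside [13, 18.5]); Taking the union: only the 27.5×6 cube is present, so the union is just that shape — boundary = 67.00 mm. Overall, the cross-section is a single solid region. Total boundary length (outer) = 67.00 mm.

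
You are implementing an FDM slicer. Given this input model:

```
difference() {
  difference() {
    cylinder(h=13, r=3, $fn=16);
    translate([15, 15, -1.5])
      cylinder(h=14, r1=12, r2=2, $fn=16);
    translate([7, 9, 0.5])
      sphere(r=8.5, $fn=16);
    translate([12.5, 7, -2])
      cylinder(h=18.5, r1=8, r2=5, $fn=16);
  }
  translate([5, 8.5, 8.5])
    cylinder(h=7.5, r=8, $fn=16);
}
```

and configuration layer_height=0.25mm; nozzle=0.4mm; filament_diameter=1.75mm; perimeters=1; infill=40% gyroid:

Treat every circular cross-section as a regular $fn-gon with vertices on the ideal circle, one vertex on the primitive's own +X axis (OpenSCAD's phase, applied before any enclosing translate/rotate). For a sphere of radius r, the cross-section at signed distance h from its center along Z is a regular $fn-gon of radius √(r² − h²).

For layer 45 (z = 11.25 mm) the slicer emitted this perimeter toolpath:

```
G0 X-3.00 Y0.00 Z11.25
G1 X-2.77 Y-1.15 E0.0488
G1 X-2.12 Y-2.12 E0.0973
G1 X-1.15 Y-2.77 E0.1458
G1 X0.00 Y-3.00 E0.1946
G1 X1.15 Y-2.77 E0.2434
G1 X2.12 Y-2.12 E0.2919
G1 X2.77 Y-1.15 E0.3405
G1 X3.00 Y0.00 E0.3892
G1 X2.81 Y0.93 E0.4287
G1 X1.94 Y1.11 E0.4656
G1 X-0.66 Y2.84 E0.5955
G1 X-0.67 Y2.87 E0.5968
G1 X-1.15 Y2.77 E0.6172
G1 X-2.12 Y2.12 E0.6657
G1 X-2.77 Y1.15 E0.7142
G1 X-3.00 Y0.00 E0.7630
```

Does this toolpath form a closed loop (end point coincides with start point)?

Start point (G0): (-3.00, 0.00). End point (last G1): the path returns to the start — closed.

yes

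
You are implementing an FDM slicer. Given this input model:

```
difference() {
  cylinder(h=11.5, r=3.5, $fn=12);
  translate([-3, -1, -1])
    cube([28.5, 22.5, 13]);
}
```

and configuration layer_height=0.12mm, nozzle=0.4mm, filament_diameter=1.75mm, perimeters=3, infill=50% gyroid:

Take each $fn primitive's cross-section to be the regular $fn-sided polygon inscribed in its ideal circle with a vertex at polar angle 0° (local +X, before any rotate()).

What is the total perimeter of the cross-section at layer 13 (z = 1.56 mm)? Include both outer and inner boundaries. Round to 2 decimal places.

At z = 1.56 mm: the cylinder: section is a regular 12-gon, circumradius r=3.5 (perimeter = 2·12·3.500·sin(180°/12) = 21.74 mm); the cube at (-3, -1) is present — its section is the full 28.5×22.5 rectangle (perimeter 102.00 mm); After the difference (first − rest): starting from the r=3.5 cylinder, the 28.5×22.5 cube at (-3, -1) partially overlaps it — only the 24.28 mm² overlap (of its 641.25 mm²) is removed, clipping the outline — boundary = 20.70 mm. Overall, the cross-section is a single solid region. Total boundary length (outer) = 20.70 mm.

20.70 mm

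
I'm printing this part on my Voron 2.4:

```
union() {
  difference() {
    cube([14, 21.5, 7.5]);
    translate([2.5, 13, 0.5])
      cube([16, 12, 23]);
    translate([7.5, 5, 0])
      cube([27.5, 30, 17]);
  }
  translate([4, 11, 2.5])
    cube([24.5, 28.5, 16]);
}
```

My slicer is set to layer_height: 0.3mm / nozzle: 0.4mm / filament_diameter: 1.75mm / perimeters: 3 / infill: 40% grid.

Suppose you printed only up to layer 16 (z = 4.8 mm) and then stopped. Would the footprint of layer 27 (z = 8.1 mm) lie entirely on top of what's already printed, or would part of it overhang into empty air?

Compare the two slices. At z = 4.8: the cube (footprint 14×21.5) is included at this height (area 301.00 mm²); the cube at (2.5, 13) is present — its section is the full 16×12 rectangle (area 192.00 mm²); the cube at (7.5, 5) is present — its section is the full 27.5×30 rectangle (area 825.00 mm²); Taking the first minus the rest: starting from the 14×21.5 cube (301.00 mm²), the 16×12 cube at (2.5, 13) partially overlaps it — only the 97.75 mm² overlap (of its 192.00 mm²) is removed, clipping the outline; the 27.5×30 cube at (7.5, 5) partially overlaps it — only the 52.00 mm² overlap (of its 825.00 mm²) is removed, clipping the outline — area = 151.25 mm²; the cube at (4, 11) is present — its section is the full 24.5×28.5 rectangle (area 698.25 mm²); Merging all regions: the regions partially overlap — summed areas 849.50 mm² minus the doubly-counted overlap 7.00 mm² gives 842.50 mm² — area = 842.50 mm². At z = 8.1: the cube is absent (z outside [0, 7.5]); the 16×12 cube at (2.5, 13) contributes its full rectangle (area 192.00 mm²); the cube at (7.5, 5) (footprint 27.5×30) is included at this height (area 825.00 mm²); Subtracting the remaining from the first: the first operand is absent here, so nothing remains; the cube at (4, 11) (footprint 24.5×28.5) is included at this height (area 698.25 mm²); Taking the union: only the 24.5×28.5 cube at (4, 11) is present, so the union is just that shape — area = 698.25 mm². Checking containment: the cross-section at z = 8.1 is a subset of the cross-section at z = 4.8.

entirely on top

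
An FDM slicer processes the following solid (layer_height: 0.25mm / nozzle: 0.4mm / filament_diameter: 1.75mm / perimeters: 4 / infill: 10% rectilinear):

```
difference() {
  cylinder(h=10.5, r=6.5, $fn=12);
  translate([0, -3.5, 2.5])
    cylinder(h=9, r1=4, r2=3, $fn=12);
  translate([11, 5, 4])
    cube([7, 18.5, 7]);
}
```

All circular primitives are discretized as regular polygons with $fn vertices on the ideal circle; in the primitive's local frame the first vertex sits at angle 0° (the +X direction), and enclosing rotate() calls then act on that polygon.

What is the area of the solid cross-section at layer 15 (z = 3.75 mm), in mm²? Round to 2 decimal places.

At z = 3.75 mm: the r=6.5 cylinder contributes a regular 12-gon of circumradius 6.5 (area = (12/2)·6.500²·sin(360°/12) = 126.75 mm²); the cone at (0, -3.5) contributes a regular 12-gon of circumradius 3.861 (interpolated between r1=4 and r2=3 at t=0.139) (area = (12/2)·3.861²·sin(360°/12) = 44.72 mm²); the cube at (11, 5) is absent (z outside [4, 11]); Subtracting the remaining from the first: starting from the r=6.5 cylinder (126.75 mm²), the cone at (0, -3.5) partially overlaps it — only the 40.39 mm² overlap (of its 44.72 mm²) is removed, clipping the outline — area = 86.36 mm². Overall, the cross-section is a single solid region. Net area = 86.36 mm².

86.36 mm²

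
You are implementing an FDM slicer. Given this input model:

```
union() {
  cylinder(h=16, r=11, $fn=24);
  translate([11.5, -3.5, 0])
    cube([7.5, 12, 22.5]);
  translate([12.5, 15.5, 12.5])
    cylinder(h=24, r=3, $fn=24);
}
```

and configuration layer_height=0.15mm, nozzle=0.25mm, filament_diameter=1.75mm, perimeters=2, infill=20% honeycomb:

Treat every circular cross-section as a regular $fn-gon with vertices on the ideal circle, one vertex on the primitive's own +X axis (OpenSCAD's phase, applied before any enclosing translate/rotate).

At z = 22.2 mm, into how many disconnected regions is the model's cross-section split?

At z = 22.2 mm: the cylinder is not intersected at this z (z outside [0, 16]); the cube at (11.5, -3.5) (footprint 7.5×12) is included at this height; the cylinder at (12.5, 15.5): section is a regular 24-gon, circumradius r=3; Taking the union: the 2 present regions are separate (no shared area or edge), so areas and boundary lengths simply add and each stays a separate island — 2 connected regions. The result has 2 disconnected regions.

2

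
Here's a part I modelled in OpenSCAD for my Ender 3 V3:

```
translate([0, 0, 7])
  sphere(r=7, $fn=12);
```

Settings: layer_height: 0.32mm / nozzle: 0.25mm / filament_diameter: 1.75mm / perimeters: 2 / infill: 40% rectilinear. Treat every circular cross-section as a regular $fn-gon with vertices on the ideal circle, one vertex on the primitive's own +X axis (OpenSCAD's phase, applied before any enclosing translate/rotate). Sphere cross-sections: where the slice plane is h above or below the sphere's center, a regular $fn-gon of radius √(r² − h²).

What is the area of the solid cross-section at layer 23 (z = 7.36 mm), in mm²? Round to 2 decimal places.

At z = 7.36 mm: the r=7 sphere slices to a regular 12-gon of circumradius 6.991 (√(r²−h²) with h=0.36 from center) (area = (12/2)·6.991²·sin(360°/12) = 146.61 mm²). Overall, the cross-section is a single solid region. Net area = 146.61 mm².

146.61 mm²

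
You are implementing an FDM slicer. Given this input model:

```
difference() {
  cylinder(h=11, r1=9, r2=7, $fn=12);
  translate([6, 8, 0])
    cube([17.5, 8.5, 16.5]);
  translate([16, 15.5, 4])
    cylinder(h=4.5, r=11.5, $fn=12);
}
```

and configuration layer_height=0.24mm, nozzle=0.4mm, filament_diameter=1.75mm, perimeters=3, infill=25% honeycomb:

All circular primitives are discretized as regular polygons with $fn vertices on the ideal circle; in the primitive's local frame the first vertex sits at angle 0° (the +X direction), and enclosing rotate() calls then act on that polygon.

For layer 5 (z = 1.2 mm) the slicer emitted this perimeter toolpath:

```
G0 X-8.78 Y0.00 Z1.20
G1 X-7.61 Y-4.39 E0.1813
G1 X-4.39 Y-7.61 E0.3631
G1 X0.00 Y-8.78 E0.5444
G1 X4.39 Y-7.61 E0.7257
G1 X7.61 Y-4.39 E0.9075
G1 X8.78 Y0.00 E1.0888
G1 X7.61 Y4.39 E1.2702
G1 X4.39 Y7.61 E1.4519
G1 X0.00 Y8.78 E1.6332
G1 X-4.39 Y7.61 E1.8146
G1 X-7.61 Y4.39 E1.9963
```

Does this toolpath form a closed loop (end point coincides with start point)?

Start point (G0): (-8.78, 0.00). End point (last G1): the path does not return to the start — open.

no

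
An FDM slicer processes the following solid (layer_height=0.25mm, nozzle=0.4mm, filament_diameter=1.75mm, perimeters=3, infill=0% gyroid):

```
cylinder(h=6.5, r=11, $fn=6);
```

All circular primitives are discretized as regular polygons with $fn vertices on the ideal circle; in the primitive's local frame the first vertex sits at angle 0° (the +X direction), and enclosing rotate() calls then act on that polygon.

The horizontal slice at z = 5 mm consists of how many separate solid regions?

1

At z = 5 mm: the cylinder: section is a regular 6-gon, circumradius r=11. The result has 1 disconnected region.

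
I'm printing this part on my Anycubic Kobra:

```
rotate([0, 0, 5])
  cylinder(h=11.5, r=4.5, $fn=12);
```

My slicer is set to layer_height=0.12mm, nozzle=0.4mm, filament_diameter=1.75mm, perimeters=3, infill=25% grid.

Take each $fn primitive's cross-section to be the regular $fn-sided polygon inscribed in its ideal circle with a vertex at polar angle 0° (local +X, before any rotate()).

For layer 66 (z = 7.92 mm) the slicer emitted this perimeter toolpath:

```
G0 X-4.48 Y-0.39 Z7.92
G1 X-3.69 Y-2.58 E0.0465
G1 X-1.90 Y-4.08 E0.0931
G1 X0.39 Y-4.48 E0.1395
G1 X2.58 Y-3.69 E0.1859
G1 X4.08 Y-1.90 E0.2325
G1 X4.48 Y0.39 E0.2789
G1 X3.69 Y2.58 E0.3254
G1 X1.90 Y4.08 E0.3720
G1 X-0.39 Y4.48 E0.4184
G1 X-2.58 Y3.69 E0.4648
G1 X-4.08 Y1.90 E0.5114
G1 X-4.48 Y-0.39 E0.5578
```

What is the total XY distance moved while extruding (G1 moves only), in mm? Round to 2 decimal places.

Sum the Euclidean lengths of each G1 segment: total = 27.95 mm.

27.95 mm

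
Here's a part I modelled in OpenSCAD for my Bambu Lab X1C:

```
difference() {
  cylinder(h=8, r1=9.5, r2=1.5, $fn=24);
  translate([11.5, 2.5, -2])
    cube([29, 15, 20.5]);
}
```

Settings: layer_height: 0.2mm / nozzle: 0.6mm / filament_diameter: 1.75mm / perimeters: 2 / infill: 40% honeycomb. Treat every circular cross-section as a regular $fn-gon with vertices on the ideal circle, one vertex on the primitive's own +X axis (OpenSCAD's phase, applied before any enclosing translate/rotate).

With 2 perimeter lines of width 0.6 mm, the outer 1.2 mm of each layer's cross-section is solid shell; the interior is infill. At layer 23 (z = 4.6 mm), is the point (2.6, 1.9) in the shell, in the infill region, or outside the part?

At z = 4.6 mm: the cone (r1=9.5→r2=1.5) has section circumradius 4.900 here — a regular 24-gon; the cube at (11.5, 2.5) is present — its section is the full 29×15 rectangle; Taking the first minus the rest: starting from the cone, the 29×15 cube at (11.5, 2.5) misses the remaining region (no effect) — 1 connected region. Overall, the cross-section is a single solid region. The nearest boundary edge runs (3.46, 3.46)→(4.24, 2.45); distance from the point to it = 1.64 mm. The point is inside the cross-section and 1.64 mm from the nearest boundary — more than the 1.2 mm shell width (2 × 0.6), so it's in the infill interior.

infill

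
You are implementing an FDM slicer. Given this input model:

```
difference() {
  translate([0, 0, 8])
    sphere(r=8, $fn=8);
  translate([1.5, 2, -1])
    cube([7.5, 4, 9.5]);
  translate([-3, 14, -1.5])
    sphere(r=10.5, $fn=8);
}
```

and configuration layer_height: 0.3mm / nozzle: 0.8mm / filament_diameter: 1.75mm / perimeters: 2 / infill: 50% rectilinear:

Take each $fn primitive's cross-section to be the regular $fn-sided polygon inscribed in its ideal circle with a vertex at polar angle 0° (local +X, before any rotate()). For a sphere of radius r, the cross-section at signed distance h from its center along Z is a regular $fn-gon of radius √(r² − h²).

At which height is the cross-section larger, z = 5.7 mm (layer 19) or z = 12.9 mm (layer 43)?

Layer 19 (z = 5.7): the sphere: section is a regular 8-gon, circumradius = √(r²−h²) = √(8²−2.3²) = 7.662 (area = (8/2)·7.662²·sin(360°/8) = 166.06 mm²); the 7.5×4 cube at (1.5, 2) contributes its full rectangle (area 30.00 mm²); the r=10.5 sphere at (-3, 14) contributes a regular 8-gon of circumradius √(10.5²−7.2²) = 7.643 (area = (8/2)·7.643²·sin(360°/8) = 165.21 mm²); Subtracting the remaining from the first: starting from the r=8 sphere (166.06 mm²), the 7.5×4 cube at (1.5, 2) partially overlaps it — only the 17.68 mm² overlap (of its 30.00 mm²) is removed, clipping the outline; the r=10.5 sphere at (-3, 14) partially overlaps it — only the 0.19 mm² overlap (of its 165.21 mm²) is removed, clipping the outline — area = 148.18 mm². So its area = 148.18 mm². Layer 43 (z = 12.9): the r=8 sphere contributes a regular 8-gon of circumradius √(8²−4.9²) = 6.324 (area = (8/2)·6.324²·sin(360°/8) = 113.11 mm²); the cube at (1.5, 2) is not intersected at this z (z outside [-1, 8.5]); the sphere at (-3, 14) is not intersected at this z (|z−center|=14.400 > r=10.5); After the difference (first − rest): none of the subtracted shapes is present at this height, so the r=8 sphere is unchanged — area = 113.11 mm². So its area = 113.11 mm². Layer 19 is larger (148.18 vs 113.11 mm²).

layer 19 (z = 5.7 mm)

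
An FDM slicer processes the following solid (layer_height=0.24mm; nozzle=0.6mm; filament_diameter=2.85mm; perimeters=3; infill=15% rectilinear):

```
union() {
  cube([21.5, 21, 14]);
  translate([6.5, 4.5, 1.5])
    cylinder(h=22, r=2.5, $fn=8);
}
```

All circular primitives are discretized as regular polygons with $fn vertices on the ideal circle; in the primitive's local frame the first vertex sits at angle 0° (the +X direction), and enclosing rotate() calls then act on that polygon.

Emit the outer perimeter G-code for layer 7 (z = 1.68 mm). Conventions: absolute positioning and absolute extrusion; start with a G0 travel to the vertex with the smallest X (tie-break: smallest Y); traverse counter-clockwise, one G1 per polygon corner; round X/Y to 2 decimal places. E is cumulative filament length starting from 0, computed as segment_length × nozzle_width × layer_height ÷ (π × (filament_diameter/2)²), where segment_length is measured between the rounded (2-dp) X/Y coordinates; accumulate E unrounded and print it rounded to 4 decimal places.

At z = 1.68 mm: the cube is present — its section is the full 21.5×21 rectangle; the r=2.5 cylinder at (6.5, 4.5) contributes a regular 8-gon of circumradius 2.5; Combining (union): the r=2.5 cylinder at (6.5, 4.5) lies entirely inside the 21.5×21 cube, so the union is just the 21.5×21 cube — 1 connected region. The outline is a single polygon with 4 vertices. Extrusion per mm of travel: 0.6 × 0.24 / (π × 1.425²) = 0.022573. Accumulating E over each segment gives final E = 1.9187.

G0 X0.00 Y0.00 Z1.68
G1 X21.50 Y0.00 E0.4853
G1 X21.50 Y21.00 E0.9593
G1 X0.00 Y21.00 E1.4447
G1 X0.00 Y0.00 E1.9187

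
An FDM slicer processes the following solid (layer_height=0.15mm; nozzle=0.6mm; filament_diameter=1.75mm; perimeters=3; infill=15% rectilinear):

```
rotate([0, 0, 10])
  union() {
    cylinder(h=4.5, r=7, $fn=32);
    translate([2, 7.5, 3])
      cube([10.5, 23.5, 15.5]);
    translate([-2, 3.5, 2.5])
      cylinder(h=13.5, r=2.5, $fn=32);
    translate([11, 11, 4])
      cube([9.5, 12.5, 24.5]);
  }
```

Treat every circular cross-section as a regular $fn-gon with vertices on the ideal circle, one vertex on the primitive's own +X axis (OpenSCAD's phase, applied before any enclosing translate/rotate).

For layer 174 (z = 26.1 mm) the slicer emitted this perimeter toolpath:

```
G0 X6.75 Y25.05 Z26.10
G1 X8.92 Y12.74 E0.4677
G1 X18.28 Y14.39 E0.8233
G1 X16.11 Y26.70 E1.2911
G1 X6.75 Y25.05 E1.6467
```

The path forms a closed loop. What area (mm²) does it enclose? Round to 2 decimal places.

Apply the shoelace formula to the sequence of (X, Y) vertices; enclosed area = 118.80 mm².

118.80 mm²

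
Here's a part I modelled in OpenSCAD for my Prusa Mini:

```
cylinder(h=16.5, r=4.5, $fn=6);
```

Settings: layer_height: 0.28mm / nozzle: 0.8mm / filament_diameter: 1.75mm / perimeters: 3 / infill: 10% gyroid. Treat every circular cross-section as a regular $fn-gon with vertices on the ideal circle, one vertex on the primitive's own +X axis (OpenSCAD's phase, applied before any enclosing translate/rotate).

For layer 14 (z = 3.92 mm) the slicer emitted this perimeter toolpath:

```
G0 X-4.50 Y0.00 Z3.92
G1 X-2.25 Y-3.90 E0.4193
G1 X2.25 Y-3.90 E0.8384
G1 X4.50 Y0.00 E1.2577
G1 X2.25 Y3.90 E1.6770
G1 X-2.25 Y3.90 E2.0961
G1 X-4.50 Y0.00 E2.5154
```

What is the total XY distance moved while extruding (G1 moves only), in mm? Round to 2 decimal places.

27.01 mm

Sum the Euclidean lengths of each G1 segment: total = 27.01 mm.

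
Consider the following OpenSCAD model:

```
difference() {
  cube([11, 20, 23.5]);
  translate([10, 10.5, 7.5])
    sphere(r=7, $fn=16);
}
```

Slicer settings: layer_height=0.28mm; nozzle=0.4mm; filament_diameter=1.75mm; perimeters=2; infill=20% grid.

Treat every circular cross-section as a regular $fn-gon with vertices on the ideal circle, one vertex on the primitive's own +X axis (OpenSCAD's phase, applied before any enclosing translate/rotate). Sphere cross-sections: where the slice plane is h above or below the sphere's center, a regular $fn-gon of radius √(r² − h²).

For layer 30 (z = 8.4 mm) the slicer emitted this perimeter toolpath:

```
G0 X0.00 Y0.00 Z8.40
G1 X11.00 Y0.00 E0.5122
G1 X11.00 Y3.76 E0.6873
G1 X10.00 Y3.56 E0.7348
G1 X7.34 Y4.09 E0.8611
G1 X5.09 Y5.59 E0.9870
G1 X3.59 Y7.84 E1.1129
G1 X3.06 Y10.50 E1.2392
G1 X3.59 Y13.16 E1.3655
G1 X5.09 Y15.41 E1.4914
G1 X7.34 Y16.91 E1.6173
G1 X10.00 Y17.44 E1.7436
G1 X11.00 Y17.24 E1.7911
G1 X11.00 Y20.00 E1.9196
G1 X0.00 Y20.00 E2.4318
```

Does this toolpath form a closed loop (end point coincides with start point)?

no

Start point (G0): (0.00, 0.00). End point (last G1): the path does not return to the start — open.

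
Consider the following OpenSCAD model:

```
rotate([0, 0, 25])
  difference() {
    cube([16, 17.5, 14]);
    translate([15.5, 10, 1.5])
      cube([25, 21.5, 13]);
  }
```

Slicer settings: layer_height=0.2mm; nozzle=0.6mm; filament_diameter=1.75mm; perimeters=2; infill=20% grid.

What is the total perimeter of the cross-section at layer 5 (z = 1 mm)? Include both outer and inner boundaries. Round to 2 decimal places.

At z = 1 mm: the cube is present — its section is the full 16×17.5 rectangle (perimeter 67.00 mm); the cube at (15.5, 10) does not reach this height (z outside [1.5, 14.5]); After the difference (first − rest): none of the subtracted shapes is present at this height, so the 16×17.5 cube is unchanged — boundary = 67.00 mm; (whole slice rotated 25° about Z — lengths, areas and connectivity unchanged). Overall, the cross-section is a single solid region. Total boundary length (outer) = 67.00 mm.

67.00 mm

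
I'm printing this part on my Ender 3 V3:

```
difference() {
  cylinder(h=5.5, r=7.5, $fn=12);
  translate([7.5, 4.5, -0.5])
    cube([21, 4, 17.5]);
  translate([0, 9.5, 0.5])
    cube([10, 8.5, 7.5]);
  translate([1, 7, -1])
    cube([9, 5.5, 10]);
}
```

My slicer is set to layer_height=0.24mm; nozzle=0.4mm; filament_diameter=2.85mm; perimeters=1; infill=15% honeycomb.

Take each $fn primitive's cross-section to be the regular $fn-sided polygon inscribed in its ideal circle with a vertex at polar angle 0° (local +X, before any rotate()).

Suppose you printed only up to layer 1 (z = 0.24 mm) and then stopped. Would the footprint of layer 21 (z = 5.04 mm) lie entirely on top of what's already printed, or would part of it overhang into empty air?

entirely on top

Compare the two slices. At z = 0.24: the cylinder: section is a regular 12-gon, circumradius r=7.5 (area = (12/2)·7.500²·sin(360°/12) = 168.75 mm²); the cube at (7.5, 4.5) (footprint 21×4) is included at this height (area 84.00 mm²); the cube at (0, 9.5) is absent (z outside [0.5, 8]); the cube at (1, 7) (footprint 9×5.5) is included at this height (area 49.50 mm²); After the difference (first − rest): starting from the r=7.5 cylinder (168.75 mm²), the 21×4 cube at (7.5, 4.5) misses the remaining region (no effect); the 9×5.5 cube at (1, 7) partially overlaps it — only the 0.10 mm² overlap (of its 49.50 mm²) is removed, clipping the outline — area = 168.65 mm². At z = 5.04: the r=7.5 cylinder gives a regular 12-gon of circumradius 7.5 (constant along its height) (area = (12/2)·7.500²·sin(360°/12) = 168.75 mm²); the cube at (7.5, 4.5) (footprint 21×4) is included at this height (area 84.00 mm²); the cube at (0, 9.5) (footprint 10×8.5) is included at this height (area 85.00 mm²); the cube at (1, 7) is present — its section is the full 9×5.5 rectangle (area 49.50 mm²); After the difference (first − rest): starting from the r=7.5 cylinder (168.75 mm²), the 21×4 cube at (7.5, 4.5) misses the remaining region (no effect); the 10×8.5 cube at (0, 9.5) misses the remaining region (no effect); the 9×5.5 cube at (1, 7) partially overlaps it — only the 0.10 mm² overlap (of its 49.50 mm²) is removed, clipping the outline — area = 168.65 mm². Checking containment: the cross-section at z = 5.04 is a subset of the cross-section at z = 0.24.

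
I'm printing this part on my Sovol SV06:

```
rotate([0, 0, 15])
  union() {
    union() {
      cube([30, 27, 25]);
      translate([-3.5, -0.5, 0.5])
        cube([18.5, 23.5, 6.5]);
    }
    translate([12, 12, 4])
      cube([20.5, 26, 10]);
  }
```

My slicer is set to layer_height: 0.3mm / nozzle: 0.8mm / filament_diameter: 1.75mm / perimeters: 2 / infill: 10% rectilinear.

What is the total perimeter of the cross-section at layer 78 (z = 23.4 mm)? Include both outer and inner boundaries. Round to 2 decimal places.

114.00 mm

At z = 23.4 mm: the cube is present — its section is the full 30×27 rectangle (perimeter 114.00 mm); the cube at (-3.5, -0.5) does not reach this height (z outside [0.5, 7]); Combining (union): only the 30×27 cube is present, so the union is just that shape — boundary = 114.00 mm; the cube at (12, 12) is absent (z outside [4, 14]); Combining (union): only that combined region is present, so the union is just that shape — boundary = 114.00 mm; (rotated 15° about Z; rotation is an isometry so areas/perimeters/island counts are preserved). Overall, the cross-section is a single solid region. Total boundary length (outer) = 114.00 mm.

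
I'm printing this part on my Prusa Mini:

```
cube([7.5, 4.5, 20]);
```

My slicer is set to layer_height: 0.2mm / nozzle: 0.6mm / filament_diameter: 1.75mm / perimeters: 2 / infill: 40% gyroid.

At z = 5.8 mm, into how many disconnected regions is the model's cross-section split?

1

At z = 5.8 mm: the cube is present — its section is the full 7.5×4.5 rectangle. The result has 1 disconnected region.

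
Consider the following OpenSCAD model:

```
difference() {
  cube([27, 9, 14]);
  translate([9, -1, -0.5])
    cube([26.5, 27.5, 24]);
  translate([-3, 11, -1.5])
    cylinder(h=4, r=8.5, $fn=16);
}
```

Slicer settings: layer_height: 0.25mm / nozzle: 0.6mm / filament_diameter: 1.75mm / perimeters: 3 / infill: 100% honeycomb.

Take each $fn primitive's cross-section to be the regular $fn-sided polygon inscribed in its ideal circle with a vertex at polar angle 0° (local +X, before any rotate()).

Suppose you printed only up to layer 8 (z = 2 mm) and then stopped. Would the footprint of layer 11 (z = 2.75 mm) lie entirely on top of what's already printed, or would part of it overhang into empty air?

Compare the two slices. At z = 2: the 27×9 cube contributes its full rectangle (area 243.00 mm²); the cube at (9, -1) (footprint 26.5×27.5) is included at this height (area 728.75 mm²); the r=8.5 cylinder at (-3, 11) contributes a regular 16-gon of circumradius 8.5 (area = (16/2)·8.500²·sin(360°/16) = 221.19 mm²); Subtracting the remaining from the first: starting from the 27×9 cube (243.00 mm²), the 26.5×27.5 cube at (9, -1) partially overlaps it — only the 162.00 mm² overlap (of its 728.75 mm²) is removed, clipping the outline; the r=8.5 cylinder at (-3, 11) partially overlaps it — only the 20.09 mm² overlap (of its 221.19 mm²) is removed, clipping the outline — area = 60.91 mm². At z = 2.75: the cube is present — its section is the full 27×9 rectangle (area 243.00 mm²); the 26.5×27.5 cube at (9, -1) contributes its full rectangle (area 728.75 mm²); the cylinder at (-3, 11) is absent (z outside [-1.5, 2.5]); After the difference (first − rest): starting from the 27×9 cube (243.00 mm²), the 26.5×27.5 cube at (9, -1) partially overlaps it — only the 162.00 mm² overlap (of its 728.75 mm²) is removed, clipping the outline — area = 81.00 mm². Checking containment: at z = 2.75 the cross-section extends beyond the z = 2 cross-section by about 20.09 mm².

part overhangs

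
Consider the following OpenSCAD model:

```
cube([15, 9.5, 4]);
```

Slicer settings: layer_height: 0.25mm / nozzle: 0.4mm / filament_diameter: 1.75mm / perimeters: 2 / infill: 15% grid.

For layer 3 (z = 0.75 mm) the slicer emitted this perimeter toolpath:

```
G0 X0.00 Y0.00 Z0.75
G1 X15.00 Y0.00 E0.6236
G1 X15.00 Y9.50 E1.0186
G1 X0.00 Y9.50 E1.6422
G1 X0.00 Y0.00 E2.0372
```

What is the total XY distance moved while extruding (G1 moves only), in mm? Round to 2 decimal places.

Sum the Euclidean lengths of each G1 segment: total = 49.00 mm.

49.00 mm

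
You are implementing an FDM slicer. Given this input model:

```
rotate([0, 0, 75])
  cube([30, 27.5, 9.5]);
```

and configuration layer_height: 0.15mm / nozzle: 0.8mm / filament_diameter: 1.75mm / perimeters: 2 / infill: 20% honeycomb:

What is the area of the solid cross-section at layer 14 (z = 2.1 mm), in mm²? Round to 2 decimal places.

825.00 mm²

At z = 2.1 mm: the 30×27.5 cube contributes its full rectangle (area 825.00 mm²); (rotated 75° about Z; rotation is an isometry so areas/perimeters/island counts are preserved). Overall, the cross-section is a single solid region. Net area = 825.00 mm².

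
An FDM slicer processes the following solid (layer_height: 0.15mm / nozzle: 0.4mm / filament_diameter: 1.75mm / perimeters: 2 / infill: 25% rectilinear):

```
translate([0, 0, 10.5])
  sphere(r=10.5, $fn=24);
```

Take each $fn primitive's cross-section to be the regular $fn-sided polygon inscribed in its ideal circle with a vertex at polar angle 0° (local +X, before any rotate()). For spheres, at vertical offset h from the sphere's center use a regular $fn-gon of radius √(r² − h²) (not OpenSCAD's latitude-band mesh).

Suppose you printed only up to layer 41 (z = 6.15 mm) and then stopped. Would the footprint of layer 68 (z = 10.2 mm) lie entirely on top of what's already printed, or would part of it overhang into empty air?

Compare the two slices. At z = 6.15: the sphere: section is a regular 24-gon, circumradius = √(r²−h²) = √(10.5²−4.35²) = 9.557 (area = (24/2)·9.557²·sin(360°/24) = 283.65 mm²). At z = 10.2: the sphere: section is a regular 24-gon, circumradius = √(r²−h²) = √(10.5²−0.3²) = 10.496 (area = (24/2)·10.496²·sin(360°/24) = 342.14 mm²). Checking containment: at z = 10.2 the cross-section extends beyond the z = 6.15 cross-section by about 58.49 mm².

part overhangs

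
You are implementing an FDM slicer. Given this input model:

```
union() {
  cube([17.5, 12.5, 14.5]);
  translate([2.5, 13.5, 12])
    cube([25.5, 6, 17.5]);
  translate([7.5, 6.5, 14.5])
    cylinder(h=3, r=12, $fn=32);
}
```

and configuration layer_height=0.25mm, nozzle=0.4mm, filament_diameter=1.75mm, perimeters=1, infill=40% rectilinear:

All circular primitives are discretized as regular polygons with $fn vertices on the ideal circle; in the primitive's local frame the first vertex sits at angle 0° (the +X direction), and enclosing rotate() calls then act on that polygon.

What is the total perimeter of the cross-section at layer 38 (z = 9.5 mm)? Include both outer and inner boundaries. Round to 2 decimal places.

At z = 9.5 mm: the 17.5×12.5 cube contributes its full rectangle (perimeter 60.00 mm); the cube at (2.5, 13.5) does not reach this height (z outside [12, 29.5]); the cylinder at (7.5, 6.5) is absent (z outside [14.5, 17.5]); Combining (union): only the 17.5×12.5 cube is present, so the union is just that shape — boundary = 60.00 mm. Overall, the cross-section is a single solid region. Total boundary length (outer) = 60.00 mm.

60.00 mm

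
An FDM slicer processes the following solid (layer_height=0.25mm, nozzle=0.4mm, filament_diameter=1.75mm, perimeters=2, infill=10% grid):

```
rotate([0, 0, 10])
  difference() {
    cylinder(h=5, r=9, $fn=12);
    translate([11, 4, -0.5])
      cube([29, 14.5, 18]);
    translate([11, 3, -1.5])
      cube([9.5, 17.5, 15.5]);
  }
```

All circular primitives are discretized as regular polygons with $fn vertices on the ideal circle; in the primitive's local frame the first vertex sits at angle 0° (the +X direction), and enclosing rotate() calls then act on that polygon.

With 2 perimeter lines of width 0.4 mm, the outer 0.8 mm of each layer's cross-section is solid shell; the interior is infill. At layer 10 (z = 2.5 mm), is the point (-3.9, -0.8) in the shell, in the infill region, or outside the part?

infill

At z = 2.5 mm: the r=9 cylinder gives a regular 12-gon of circumradius 9 (constant along its height); the 29×14.5 cube at (11, 4) contributes its full rectangle; the 9.5×17.5 cube at (11, 3) contributes its full rectangle; Subtracting the remaining from the first: starting from the r=9 cylinder, the 29×14.5 cube at (11, 4) misses the remaining region (no effect); the 9.5×17.5 cube at (11, 3) misses the remaining region (no effect) — 1 connected region; (rotated 10° about Z; rotation is an isometry so areas/perimeters/island counts are preserved). Overall, the cross-section is a single solid region. Undo the 10° rotation: the query point maps to (-3.980, -0.111) in the un-rotated model frame. The nearest boundary edge runs (-7.79, -4.50)→(-9.00, 0.00); distance from the point to it = 4.82 mm. The point is inside the cross-section and 4.82 mm from the nearest boundary — more than the 0.8 mm shell width (2 × 0.4), so it's in the infill interior.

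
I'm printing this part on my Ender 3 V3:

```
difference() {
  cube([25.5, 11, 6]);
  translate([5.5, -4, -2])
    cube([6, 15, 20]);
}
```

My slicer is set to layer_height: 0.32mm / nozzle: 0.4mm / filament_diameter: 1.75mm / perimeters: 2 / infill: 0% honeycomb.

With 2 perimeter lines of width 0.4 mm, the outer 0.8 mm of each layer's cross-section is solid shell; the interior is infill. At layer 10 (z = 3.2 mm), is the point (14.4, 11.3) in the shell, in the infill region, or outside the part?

outside

At z = 3.2 mm: the cube (footprint 25.5×11) is included at this height; the cube at (5.5, -4) (footprint 6×15) is included at this height; Taking the first minus the rest: starting from the 25.5×11 cube, the 6×15 cube at (5.5, -4) partially overlaps it — only the 66.00 mm² overlap (of its 90.00 mm²) is removed, clipping the outline — 2 connected regions. Overall, the cross-section has 2 separate islands. The nearest boundary edge runs (11.50, 11.00)→(25.50, 11.00); distance from the point to it = 0.30 mm. The point is not inside any of the regions above, so it lies outside the cross-section (0.30 mm from the nearest boundary).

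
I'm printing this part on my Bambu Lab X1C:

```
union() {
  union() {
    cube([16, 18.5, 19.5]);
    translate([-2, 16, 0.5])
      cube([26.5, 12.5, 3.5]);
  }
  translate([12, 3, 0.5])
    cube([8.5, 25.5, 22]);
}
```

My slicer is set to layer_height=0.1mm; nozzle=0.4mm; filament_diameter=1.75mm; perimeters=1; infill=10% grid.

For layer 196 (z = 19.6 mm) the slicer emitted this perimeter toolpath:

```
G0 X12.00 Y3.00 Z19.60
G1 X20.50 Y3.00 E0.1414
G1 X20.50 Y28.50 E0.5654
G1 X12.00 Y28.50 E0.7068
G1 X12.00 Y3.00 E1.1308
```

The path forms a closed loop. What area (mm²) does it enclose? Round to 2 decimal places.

Apply the shoelace formula to the sequence of (X, Y) vertices; enclosed area = 216.75 mm².

216.75 mm²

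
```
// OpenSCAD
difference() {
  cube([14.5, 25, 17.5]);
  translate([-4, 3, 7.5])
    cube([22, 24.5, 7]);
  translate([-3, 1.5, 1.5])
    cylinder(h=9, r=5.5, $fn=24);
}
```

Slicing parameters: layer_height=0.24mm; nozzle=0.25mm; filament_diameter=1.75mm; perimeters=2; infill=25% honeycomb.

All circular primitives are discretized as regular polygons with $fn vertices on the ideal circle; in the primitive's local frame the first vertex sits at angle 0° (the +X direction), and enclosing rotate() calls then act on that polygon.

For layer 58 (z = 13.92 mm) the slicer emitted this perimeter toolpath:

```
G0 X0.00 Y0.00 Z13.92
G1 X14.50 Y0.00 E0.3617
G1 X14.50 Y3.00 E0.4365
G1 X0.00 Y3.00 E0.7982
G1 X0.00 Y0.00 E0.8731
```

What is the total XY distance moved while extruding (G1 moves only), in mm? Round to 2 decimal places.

35.00 mm

Sum the Euclidean lengths of each G1 segment: total = 35.00 mm.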